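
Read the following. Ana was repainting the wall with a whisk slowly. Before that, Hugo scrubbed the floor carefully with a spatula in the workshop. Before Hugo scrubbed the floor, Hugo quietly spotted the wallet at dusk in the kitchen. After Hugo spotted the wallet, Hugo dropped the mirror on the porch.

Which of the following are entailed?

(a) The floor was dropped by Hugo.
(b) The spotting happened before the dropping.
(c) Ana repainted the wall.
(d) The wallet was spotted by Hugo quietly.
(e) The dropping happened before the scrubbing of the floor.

(a) Not entailed — Hugo dropped the mirror, not the floor; the floor belongs to the scrubbing event.
(b) Entailed — the narrative places the spotting before the dropping.
(c) Not entailed — 'was repainting' is progressive on an accomplishment; it does not entail the completed 'repainted'.
(d) Entailed — this follows by dropping conjuncts from the spotting event's description.
(e) Not entailed — the narrative doesn't order the dropping relative to the scrubbing.

(b), (d)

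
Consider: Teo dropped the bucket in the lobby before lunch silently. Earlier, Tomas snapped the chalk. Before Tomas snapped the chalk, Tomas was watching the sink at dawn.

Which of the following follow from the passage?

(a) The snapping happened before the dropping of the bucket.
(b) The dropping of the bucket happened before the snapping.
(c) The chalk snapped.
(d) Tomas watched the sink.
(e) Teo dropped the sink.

(a), (c), (d)

(a) Entailed — the narrative places the snapping before the dropping.
(b) Not entailed — the narrative places the snapping before the dropping, not after.
(c) Entailed — 'Tomas snapped the chalk' is causative; it entails the inchoative 'the chalk snapped'.
(d) Entailed — 'watch' is an activity; 'was watching' entails that some watching happened, so 'watched' holds.
(e) Not entailed — Teo dropped the bucket, not the sink; the sink belongs to the watching event.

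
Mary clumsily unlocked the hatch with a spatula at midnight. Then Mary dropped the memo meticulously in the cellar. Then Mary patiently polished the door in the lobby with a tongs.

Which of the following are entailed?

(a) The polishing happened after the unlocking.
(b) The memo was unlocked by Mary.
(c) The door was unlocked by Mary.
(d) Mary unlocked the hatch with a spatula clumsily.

(a), (d)

(a) Entailed — the narrative places the unlocking before the polishing.
(b) Not entailed — Mary unlocked the hatch, not the memo; the memo belongs to the dropping event.
(c) Not entailed — Mary unlocked the hatch, not the door; the door belongs to the polishing event.
(d) Entailed — this follows by dropping conjuncts from the unlocking event's description.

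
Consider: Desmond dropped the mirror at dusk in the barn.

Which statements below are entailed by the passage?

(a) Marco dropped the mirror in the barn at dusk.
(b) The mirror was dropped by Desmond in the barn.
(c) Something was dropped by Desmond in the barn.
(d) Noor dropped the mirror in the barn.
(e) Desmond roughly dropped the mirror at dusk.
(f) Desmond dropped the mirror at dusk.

(b), (c), (f)

(a) Not entailed — the passage has Desmond dropping the mirror, not Marco.
(b) Entailed — this follows by dropping conjuncts from the dropping event's description.
(c) Entailed — this follows by dropping conjuncts from the dropping event's description.
(d) Not entailed — the passage has Desmond dropping the mirror, not Noor.
(e) Not entailed — 'roughly' adds information not in the original event.
(f) Entailed — this follows by dropping conjuncts from the dropping event's description.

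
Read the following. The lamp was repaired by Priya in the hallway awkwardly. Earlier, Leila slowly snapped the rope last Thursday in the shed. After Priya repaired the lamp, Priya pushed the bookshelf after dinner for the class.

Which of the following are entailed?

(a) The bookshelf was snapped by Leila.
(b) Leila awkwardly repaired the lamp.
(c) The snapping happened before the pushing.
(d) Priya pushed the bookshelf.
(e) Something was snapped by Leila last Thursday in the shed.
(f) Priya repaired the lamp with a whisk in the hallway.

(c), (d), (e)

(a) Not entailed — Leila snapped the rope, not the bookshelf; the bookshelf belongs to the pushing event.
(b) Not entailed — the passage has Priya repairing the lamp, not Leila.
(c) Entailed — the narrative places the snapping before the pushing.
(d) Entailed — the original entails any weakening of itself; this just drops 'after dinner', 'for the class'.
(e) Entailed — this follows by dropping conjuncts from the snapping event's description.
(f) Not entailed — 'with a whisk' adds information not in the original event.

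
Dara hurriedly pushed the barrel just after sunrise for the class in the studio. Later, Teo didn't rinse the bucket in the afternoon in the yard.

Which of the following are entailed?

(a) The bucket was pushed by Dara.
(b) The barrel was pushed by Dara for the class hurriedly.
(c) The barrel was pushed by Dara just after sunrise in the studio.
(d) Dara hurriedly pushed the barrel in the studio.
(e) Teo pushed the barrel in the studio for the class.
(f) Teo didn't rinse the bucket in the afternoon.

(b), (c), (d)

(a) Not entailed — Dara pushed the barrel, not the bucket; the bucket belongs to the rinsing event.
(b) Entailed — the original entails any weakening of itself; this just drops 'in the studio', 'just after sunrise'.
(c) Entailed — dropping 'hurriedly', 'for the class' leaves a sub-description the original still satisfies.
(d) Entailed — the original entails any weakening of itself; this just drops 'just after sunrise', 'for the class'.
(e) Not entailed — the passage has Dara pushing the barrel, not Teo.
(f) Not entailed — dropping 'in the yard' under negation is not valid — the original leaves open that Teo rinsed the bucket some other way.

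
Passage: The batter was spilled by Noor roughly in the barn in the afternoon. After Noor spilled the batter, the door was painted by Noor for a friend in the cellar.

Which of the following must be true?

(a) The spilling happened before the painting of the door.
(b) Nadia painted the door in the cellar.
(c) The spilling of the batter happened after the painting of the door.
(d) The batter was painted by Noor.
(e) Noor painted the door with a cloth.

(a)

(a) Entailed — the narrative places the spilling before the painting.
(b) Not entailed — the passage has Noor painting the door, not Nadia.
(c) Not entailed — the narrative places the spilling before the painting, not after.
(d) Not entailed — Noor painted the door, not the batter; the batter belongs to the spilling event.
(e) Not entailed — 'with a cloth' adds information not in the original event.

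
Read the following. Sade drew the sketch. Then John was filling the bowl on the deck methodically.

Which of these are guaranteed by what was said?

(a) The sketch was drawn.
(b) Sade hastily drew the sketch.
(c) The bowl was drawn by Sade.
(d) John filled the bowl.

(a) Entailed — generalizing the agent leaves a sub-description the original still satisfies.
(b) Not entailed — 'hastily' adds information not in the original event.
(c) Not entailed — Sade drew the sketch, not the bowl; the bowl belongs to the filling event.
(d) Not entailed — 'was filling' is progressive on an accomplishment; it does not entail the completed 'filled'.

(a)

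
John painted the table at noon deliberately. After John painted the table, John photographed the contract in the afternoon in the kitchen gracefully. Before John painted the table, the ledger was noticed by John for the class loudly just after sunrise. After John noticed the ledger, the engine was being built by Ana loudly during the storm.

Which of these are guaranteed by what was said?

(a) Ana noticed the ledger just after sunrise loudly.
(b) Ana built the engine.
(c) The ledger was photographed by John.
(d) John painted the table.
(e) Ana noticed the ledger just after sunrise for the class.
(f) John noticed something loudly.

(a) Not entailed — the passage has John noticing the ledger, not Ana.
(b) Not entailed — 'was building' is progressive on an accomplishment; it does not entail the completed 'built'.
(c) Not entailed — John photographed the contract, not the ledger; the ledger belongs to the noticing event.
(d) Entailed — dropping 'deliberately', 'at noon' leaves a sub-description the original still satisfies.
(e) Not entailed — the passage has John noticing the ledger, not Ana.
(f) Entailed — dropping 'just after sunrise', 'for the class' and generalizing the patient leaves a sub-description the original still satisfies.

(d), (f)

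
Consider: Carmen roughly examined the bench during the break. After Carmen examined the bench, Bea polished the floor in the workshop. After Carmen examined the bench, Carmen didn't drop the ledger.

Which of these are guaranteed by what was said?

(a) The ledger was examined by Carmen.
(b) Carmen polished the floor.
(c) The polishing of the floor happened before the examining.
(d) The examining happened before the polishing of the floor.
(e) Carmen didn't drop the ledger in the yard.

(d), (e)

(a) Not entailed — Carmen examined the bench, not the ledger; the ledger belongs to the dropping event.
(b) Not entailed — the passage has Bea polishing the floor, not Carmen.
(c) Not entailed — the narrative places the examining before the polishing, not after.
(d) Entailed — the narrative places the examining before the polishing.
(e) Entailed — under negation, adding a further restriction is entailed: if no such dropping event occurred, none occurred in the yard either.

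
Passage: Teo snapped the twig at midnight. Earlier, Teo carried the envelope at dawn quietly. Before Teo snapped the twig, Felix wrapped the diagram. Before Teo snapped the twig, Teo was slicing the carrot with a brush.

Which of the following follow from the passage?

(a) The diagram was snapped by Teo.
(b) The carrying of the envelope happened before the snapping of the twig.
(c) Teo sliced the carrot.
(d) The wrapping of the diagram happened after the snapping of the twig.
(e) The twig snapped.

(a) Not entailed — Teo snapped the twig, not the diagram; the diagram belongs to the wrapping event.
(b) Entailed — the narrative places the carrying before the snapping.
(c) Not entailed — 'was slicing' is progressive on an accomplishment; it does not entail the completed 'sliced'.
(d) Not entailed — the narrative places the wrapping before the snapping, not after.
(e) Entailed — 'Teo snapped the twig' is causative; it entails the inchoative 'the twig snapped'.

(b), (e)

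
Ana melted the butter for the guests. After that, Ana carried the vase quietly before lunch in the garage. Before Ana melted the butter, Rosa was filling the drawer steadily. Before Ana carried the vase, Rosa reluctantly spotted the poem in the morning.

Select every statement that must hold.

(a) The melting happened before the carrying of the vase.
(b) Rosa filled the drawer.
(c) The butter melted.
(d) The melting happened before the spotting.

(a), (c)

(a) Entailed — the narrative places the melting before the carrying.
(b) Not entailed — 'was filling' is progressive on an accomplishment; it does not entail the completed 'filled'.
(c) Entailed — 'Ana melted the butter' is causative; it entails the inchoative 'the butter melted'.
(d) Not entailed — the narrative doesn't order the melting relative to the spotting.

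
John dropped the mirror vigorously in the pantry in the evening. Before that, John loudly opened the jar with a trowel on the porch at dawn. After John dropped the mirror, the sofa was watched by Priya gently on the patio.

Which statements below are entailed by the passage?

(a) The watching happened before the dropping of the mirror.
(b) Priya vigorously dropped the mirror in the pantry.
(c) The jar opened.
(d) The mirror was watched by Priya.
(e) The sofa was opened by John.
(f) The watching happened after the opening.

(c), (f)

(a) Not entailed — the narrative places the dropping before the watching, not after.
(b) Not entailed — the passage has John dropping the mirror, not Priya.
(c) Entailed — 'John opened the jar' is causative; it entails the inchoative 'the jar opened'.
(d) Not entailed — Priya watched the sofa, not the mirror; the mirror belongs to the dropping event.
(e) Not entailed — John opened the jar, not the sofa; the sofa belongs to the watching event.
(f) Entailed — the narrative places the opening before the watching.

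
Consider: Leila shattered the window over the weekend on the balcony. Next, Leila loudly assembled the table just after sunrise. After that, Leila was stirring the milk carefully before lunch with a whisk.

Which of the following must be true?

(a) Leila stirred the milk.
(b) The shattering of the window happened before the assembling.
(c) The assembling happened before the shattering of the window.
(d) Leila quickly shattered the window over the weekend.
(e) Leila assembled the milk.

(a) Entailed — 'stir' is an activity; 'was stirring' entails that some stirring happened, so 'stirred' holds.
(b) Entailed — the narrative places the shattering before the assembling.
(c) Not entailed — the narrative places the shattering before the assembling, not after.
(d) Not entailed — 'quickly' adds information not in the original event.
(e) Not entailed — Leila assembled the table, not the milk; the milk belongs to the stirring event.

(a), (b)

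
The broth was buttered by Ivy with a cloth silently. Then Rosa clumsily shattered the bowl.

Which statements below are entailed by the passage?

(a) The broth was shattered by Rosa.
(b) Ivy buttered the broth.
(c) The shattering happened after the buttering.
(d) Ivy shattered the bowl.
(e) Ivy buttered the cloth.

(a) Not entailed — Rosa shattered the bowl, not the broth; the broth belongs to the buttering event.
(b) Entailed — dropping 'with a cloth', 'silently' leaves a sub-description the original still satisfies.
(c) Entailed — the narrative places the buttering before the shattering.
(d) Not entailed — the passage has Rosa shattering the bowl, not Ivy.
(e) Not entailed — the cloth is the instrument, not what was buttered.

(b), (c)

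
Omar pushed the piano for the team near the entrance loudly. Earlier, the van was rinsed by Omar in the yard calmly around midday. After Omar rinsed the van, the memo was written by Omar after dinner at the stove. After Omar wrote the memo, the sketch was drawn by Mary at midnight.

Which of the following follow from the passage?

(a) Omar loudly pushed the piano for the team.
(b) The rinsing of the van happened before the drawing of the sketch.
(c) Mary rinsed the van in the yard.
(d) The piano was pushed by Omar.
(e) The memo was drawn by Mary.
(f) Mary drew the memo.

(a) Entailed — the original entails any weakening of itself; this just drops 'near the entrance'.
(b) Entailed — the narrative places the rinsing before the drawing.
(c) Not entailed — the passage has Omar rinsing the van, not Mary.
(d) Entailed — the original entails any weakening of itself; this just drops 'for the team', 'loudly', 'near the entrance'.
(e) Not entailed — Mary drew the sketch, not the memo; the memo belongs to the writing event.
(f) Not entailed — Mary drew the sketch, not the memo; the memo belongs to the writing event.

(a), (b), (d)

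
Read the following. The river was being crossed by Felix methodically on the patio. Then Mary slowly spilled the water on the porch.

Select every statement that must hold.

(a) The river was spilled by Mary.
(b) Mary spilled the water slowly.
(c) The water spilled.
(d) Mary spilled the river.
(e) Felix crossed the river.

(a) Not entailed — Mary spilled the water, not the river; the river belongs to the crossing event.
(b) Entailed — every conjunct here is already in the original spilling event.
(c) Entailed — 'Mary spilled the water' is causative; it entails the inchoative 'the water spilled'.
(d) Not entailed — Mary spilled the water, not the river; the river belongs to the crossing event.
(e) Not entailed — 'was crossing' is progressive on an accomplishment; it does not entail the completed 'crossed'.

(b), (c)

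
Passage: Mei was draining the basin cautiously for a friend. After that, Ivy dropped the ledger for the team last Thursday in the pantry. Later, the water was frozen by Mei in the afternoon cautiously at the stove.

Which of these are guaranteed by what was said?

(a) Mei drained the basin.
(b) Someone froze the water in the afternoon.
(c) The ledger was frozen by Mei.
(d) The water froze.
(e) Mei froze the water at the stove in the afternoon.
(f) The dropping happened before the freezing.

(a) Not entailed — 'was draining' is progressive on an accomplishment; it does not entail the completed 'drained'.
(b) Entailed — the original entails any weakening of itself; this just drops 'at the stove', 'cautiously' and generalizes the agent.
(c) Not entailed — Mei froze the water, not the ledger; the ledger belongs to the dropping event.
(d) Entailed — 'Mei froze the water' is causative; it entails the inchoative 'the water froze'.
(e) Entailed — this follows by dropping conjuncts from the freezing event's description.
(f) Entailed — the narrative places the dropping before the freezing.

(b), (d), (e), (f)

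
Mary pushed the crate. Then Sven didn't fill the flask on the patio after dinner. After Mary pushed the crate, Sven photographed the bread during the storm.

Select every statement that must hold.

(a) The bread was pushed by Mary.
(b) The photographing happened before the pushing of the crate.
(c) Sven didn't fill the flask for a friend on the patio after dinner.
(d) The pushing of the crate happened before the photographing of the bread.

(a) Not entailed — Mary pushed the crate, not the bread; the bread belongs to the photographing event.
(b) Not entailed — the narrative places the pushing before the photographing, not after.
(c) Entailed — under negation, adding a further restriction is entailed: if no such filling event occurred, none occurred for a friend either.
(d) Entailed — the narrative places the pushing before the photographing.

(c), (d)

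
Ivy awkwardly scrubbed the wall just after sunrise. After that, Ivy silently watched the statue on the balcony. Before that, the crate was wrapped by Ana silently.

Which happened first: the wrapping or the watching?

The connectives place the wrapping before the watching.

the wrapping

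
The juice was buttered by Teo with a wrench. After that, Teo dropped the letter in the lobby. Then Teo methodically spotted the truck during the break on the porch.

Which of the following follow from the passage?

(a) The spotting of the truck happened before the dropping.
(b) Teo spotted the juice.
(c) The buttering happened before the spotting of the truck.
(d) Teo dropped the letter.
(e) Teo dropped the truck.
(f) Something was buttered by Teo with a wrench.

(c), (d), (f)

(a) Not entailed — the narrative places the dropping before the spotting, not after.
(b) Not entailed — Teo spotted the truck, not the juice; the juice belongs to the buttering event.
(c) Entailed — the narrative places the buttering before the spotting.
(d) Entailed — every conjunct here is already in the original dropping event.
(e) Not entailed — Teo dropped the letter, not the truck; the truck belongs to the spotting event.
(f) Entailed — every conjunct here is already in the original buttering event.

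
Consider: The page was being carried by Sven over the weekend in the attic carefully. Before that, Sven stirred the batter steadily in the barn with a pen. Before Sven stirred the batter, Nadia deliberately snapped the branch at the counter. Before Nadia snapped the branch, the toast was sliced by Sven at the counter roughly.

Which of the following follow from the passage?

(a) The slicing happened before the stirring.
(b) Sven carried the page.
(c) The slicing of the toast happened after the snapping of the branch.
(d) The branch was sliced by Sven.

(a) Entailed — the narrative places the slicing before the stirring.
(b) Entailed — 'carry' is an activity; 'was carrying' entails that some carrying happened, so 'carried' holds.
(c) Not entailed — the narrative places the slicing before the snapping, not after.
(d) Not entailed — Sven sliced the toast, not the branch; the branch belongs to the snapping event.

(a), (b)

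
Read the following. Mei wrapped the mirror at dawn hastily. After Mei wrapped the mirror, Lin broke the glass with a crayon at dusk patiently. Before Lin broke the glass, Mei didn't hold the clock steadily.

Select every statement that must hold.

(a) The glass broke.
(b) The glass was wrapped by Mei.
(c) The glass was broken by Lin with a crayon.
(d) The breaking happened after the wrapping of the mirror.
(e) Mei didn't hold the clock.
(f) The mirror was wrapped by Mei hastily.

(a) Entailed — 'Lin broke the glass' is causative; it entails the inchoative 'the glass broke'.
(b) Not entailed — Mei wrapped the mirror, not the glass; the glass belongs to the breaking event.
(c) Entailed — this follows by dropping conjuncts from the breaking event's description.
(d) Entailed — the narrative places the wrapping before the breaking.
(e) Not entailed — dropping 'steadily' under negation is not valid — the original leaves open that Mei held the clock some other way.
(f) Entailed — every conjunct here is already in the original wrapping event.

(a), (c), (d), (f)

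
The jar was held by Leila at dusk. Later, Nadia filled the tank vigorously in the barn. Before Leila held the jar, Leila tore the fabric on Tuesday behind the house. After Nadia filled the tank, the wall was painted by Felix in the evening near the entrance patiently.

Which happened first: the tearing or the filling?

the tearing

The connectives place the tearing before the filling.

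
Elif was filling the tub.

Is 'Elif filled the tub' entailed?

no

'was filling' is progressive; for an accomplishment like 'fill the tub', it doesn't entail completion.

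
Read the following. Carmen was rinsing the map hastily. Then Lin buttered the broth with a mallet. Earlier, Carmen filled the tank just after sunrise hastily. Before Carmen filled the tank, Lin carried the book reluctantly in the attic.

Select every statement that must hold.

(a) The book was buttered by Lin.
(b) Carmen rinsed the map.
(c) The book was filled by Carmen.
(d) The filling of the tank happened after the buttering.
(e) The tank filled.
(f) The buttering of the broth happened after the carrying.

(b), (e), (f)

(a) Not entailed — Lin buttered the broth, not the book; the book belongs to the carrying event.
(b) Entailed — 'rinse' is an activity; 'was rinsing' entails that some rinsing happened, so 'rinsed' holds.
(c) Not entailed — Carmen filled the tank, not the book; the book belongs to the carrying event.
(d) Not entailed — the narrative places the filling before the buttering, not after.
(e) Entailed — 'Carmen filled the tank' is causative; it entails the inchoative 'the tank filled'.
(f) Entailed — the narrative places the carrying before the buttering.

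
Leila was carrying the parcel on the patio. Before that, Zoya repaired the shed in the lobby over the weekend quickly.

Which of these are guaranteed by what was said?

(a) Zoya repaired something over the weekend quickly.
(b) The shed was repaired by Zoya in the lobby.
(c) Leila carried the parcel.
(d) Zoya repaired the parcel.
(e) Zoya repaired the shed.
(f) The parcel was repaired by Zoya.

(a) Entailed — dropping 'in the lobby' and generalizing the patient leaves a sub-description the original still satisfies.
(b) Entailed — dropping 'over the weekend', 'quickly' leaves a sub-description the original still satisfies.
(c) Entailed — 'carry' is an activity; 'was carrying' entails that some carrying happened, so 'carried' holds.
(d) Not entailed — Zoya repaired the shed, not the parcel; the parcel belongs to the carrying event.
(e) Entailed — every conjunct here is already in the original repairing event.
(f) Not entailed — Zoya repaired the shed, not the parcel; the parcel belongs to the carrying event.

(a), (b), (c), (e)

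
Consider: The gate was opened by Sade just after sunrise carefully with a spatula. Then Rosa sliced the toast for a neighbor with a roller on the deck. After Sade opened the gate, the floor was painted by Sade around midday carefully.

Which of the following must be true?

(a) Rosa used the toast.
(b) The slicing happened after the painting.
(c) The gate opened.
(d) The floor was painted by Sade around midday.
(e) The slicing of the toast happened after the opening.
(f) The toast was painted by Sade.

(a) Not entailed — the toast is the patient, not an instrument — Rosa used a roller.
(b) Not entailed — the narrative doesn't order the painting relative to the slicing.
(c) Entailed — 'Sade opened the gate' is causative; it entails the inchoative 'the gate opened'.
(d) Entailed — this follows by dropping conjuncts from the painting event's description.
(e) Entailed — the narrative places the opening before the slicing.
(f) Not entailed — Sade painted the floor, not the toast; the toast belongs to the slicing event.

(c), (d), (e)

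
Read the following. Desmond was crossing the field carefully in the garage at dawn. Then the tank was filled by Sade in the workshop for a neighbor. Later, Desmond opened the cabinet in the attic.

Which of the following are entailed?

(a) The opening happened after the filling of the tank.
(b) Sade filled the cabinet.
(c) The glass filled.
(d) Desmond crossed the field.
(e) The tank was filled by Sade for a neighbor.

(a), (e)

(a) Entailed — the narrative places the filling before the opening.
(b) Not entailed — Sade filled the tank, not the cabinet; the cabinet belongs to the opening event.
(c) Not entailed — the tank is what filled, not the glass.
(d) Not entailed — 'was crossing' is progressive on an accomplishment; it does not entail the completed 'crossed'.
(e) Entailed — this follows by dropping conjuncts from the filling event's description.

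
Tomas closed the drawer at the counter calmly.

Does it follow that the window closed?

no

Nothing is said about any window; only the drawer is affected.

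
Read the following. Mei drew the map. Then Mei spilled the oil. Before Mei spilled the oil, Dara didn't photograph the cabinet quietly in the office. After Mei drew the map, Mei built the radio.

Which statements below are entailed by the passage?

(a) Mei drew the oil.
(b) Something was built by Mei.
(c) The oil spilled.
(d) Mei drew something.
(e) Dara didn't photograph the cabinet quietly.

(b), (c), (d)

(a) Not entailed — Mei drew the map, not the oil; the oil belongs to the spilling event.
(b) Entailed — generalizing the patient leaves a sub-description the original still satisfies.
(c) Entailed — 'Mei spilled the oil' is causative; it entails the inchoative 'the oil spilled'.
(d) Entailed — every conjunct here is already in the original drawing event.
(e) Not entailed — dropping 'in the office' under negation is not valid — the original leaves open that Dara photographed the cabinet some other way.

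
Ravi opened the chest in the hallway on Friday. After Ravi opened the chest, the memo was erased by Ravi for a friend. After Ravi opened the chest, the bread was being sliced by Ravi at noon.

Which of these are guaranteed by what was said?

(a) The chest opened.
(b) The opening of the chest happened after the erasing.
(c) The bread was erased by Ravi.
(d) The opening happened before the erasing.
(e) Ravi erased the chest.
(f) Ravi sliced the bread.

(a) Entailed — 'Ravi opened the chest' is causative; it entails the inchoative 'the chest opened'.
(b) Not entailed — the narrative places the opening before the erasing, not after.
(c) Not entailed — Ravi erased the memo, not the bread; the bread belongs to the slicing event.
(d) Entailed — the narrative places the opening before the erasing.
(e) Not entailed — Ravi erased the memo, not the chest; the chest belongs to the opening event.
(f) Not entailed — 'was slicing' is progressive on an accomplishment; it does not entail the completed 'sliced'.

(a), (d)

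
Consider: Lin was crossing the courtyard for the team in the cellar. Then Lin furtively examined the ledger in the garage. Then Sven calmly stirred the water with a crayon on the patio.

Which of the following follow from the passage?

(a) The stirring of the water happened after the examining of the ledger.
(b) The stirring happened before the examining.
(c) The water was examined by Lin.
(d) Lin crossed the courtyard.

(a)

(a) Entailed — the narrative places the examining before the stirring.
(b) Not entailed — the narrative places the examining before the stirring, not after.
(c) Not entailed — Lin examined the ledger, not the water; the water belongs to the stirring event.
(d) Not entailed — 'was crossing' is progressive on an accomplishment; it does not entail the completed 'crossed'.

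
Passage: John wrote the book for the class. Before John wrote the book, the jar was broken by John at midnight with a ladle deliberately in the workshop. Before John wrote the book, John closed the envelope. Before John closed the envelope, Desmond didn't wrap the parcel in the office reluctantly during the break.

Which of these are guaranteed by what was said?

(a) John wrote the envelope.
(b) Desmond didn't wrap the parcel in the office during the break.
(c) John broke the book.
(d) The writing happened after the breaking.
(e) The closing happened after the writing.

(d)

(a) Not entailed — John wrote the book, not the envelope; the envelope belongs to the closing event.
(b) Not entailed — dropping 'reluctantly' under negation is not valid — the original leaves open that Desmond wrapped the parcel some other way.
(c) Not entailed — John broke the jar, not the book; the book belongs to the writing event.
(d) Entailed — the narrative places the breaking before the writing.
(e) Not entailed — the narrative places the closing before the writing, not after.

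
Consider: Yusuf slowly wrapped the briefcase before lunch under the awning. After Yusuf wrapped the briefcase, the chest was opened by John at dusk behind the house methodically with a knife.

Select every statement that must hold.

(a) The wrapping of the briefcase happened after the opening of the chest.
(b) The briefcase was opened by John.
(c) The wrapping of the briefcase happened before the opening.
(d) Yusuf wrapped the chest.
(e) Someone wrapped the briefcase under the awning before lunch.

(c), (e)

(a) Not entailed — the narrative places the wrapping before the opening, not after.
(b) Not entailed — John opened the chest, not the briefcase; the briefcase belongs to the wrapping event.
(c) Entailed — the narrative places the wrapping before the opening.
(d) Not entailed — Yusuf wrapped the briefcase, not the chest; the chest belongs to the opening event.
(e) Entailed — dropping 'slowly' and generalizing the agent leaves a sub-description the original still satisfies.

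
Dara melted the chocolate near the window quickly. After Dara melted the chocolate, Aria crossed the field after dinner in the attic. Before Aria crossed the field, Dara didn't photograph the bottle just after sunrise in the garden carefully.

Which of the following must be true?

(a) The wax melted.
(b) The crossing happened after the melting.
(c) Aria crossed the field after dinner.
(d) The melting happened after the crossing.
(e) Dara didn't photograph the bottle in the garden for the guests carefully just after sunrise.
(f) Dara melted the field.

(b), (c), (e)

(a) Not entailed — the chocolate is what melted, not the wax.
(b) Entailed — the narrative places the melting before the crossing.
(c) Entailed — the original entails any weakening of itself; this just drops 'in the attic'.
(d) Not entailed — the narrative places the melting before the crossing, not after.
(e) Entailed — under negation, adding a further restriction is entailed: if no such photographing event occurred, none occurred for the guests either.
(f) Not entailed — Dara melted the chocolate, not the field; the field belongs to the crossing event.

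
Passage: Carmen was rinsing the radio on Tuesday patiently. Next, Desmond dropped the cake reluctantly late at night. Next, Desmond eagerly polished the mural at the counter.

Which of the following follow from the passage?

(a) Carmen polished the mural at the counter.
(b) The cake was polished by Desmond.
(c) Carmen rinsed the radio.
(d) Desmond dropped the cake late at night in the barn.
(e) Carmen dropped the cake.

(c)

(a) Not entailed — the passage has Desmond polishing the mural, not Carmen.
(b) Not entailed — Desmond polished the mural, not the cake; the cake belongs to the dropping event.
(c) Entailed — 'rinse' is an activity; 'was rinsing' entails that some rinsing happened, so 'rinsed' holds.
(d) Not entailed — 'in the barn' adds information not in the original event.
(e) Not entailed — the passage has Desmond dropping the cake, not Carmen.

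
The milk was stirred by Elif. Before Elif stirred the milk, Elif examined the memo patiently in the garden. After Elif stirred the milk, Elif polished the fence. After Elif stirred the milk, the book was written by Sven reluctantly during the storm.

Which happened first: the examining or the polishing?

The connectives place the examining before the polishing.

the examining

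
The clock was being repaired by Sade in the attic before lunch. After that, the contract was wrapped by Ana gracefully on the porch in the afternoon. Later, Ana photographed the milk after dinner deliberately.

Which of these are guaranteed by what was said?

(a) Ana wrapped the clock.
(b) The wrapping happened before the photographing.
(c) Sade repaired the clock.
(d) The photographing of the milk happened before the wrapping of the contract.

(b)

(a) Not entailed — Ana wrapped the contract, not the clock; the clock belongs to the repairing event.
(b) Entailed — the narrative places the wrapping before the photographing.
(c) Not entailed — 'was repairing' is progressive on an accomplishment; it does not entail the completed 'repaired'.
(d) Not entailed — the narrative places the wrapping before the photographing, not after.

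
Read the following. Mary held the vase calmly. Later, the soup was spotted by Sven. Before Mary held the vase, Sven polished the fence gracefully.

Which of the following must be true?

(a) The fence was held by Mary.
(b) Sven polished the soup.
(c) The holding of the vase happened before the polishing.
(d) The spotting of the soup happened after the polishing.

(d)

(a) Not entailed — Mary held the vase, not the fence; the fence belongs to the polishing event.
(b) Not entailed — Sven polished the fence, not the soup; the soup belongs to the spotting event.
(c) Not entailed — the narrative places the polishing before the holding, not after.
(d) Entailed — the narrative places the polishing before the spotting.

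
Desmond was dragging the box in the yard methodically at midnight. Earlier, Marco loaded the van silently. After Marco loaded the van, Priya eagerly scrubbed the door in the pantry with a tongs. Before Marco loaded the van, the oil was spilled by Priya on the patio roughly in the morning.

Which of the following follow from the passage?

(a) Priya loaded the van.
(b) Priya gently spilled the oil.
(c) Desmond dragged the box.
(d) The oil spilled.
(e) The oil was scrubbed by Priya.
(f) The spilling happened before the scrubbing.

(c), (d), (f)

(a) Not entailed — the passage has Marco loading the van, not Priya.
(b) Not entailed — 'gently' adds a manner not in (and inconsistent with) the original.
(c) Entailed — 'drag' is an activity; 'was dragging' entails that some dragging happened, so 'dragged' holds.
(d) Entailed — 'Priya spilled the oil' is causative; it entails the inchoative 'the oil spilled'.
(e) Not entailed — Priya scrubbed the door, not the oil; the oil belongs to the spilling event.
(f) Entailed — the narrative places the spilling before the scrubbing.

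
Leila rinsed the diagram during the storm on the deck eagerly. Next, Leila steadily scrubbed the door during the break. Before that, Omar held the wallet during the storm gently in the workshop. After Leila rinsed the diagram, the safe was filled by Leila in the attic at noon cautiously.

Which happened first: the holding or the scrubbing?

The connectives place the holding before the scrubbing.

the holding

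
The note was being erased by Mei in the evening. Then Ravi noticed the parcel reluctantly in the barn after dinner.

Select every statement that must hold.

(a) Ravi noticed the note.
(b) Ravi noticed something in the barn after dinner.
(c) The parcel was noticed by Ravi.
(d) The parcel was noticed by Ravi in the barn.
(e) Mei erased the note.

(b), (c), (d)

(a) Not entailed — Ravi noticed the parcel, not the note; the note belongs to the erasing event.
(b) Entailed — dropping 'reluctantly' and generalizing the patient leaves a sub-description the original still satisfies.
(c) Entailed — this follows by dropping conjuncts from the noticing event's description.
(d) Entailed — dropping 'reluctantly', 'after dinner' leaves a sub-description the original still satisfies.
(e) Not entailed — 'was erasing' is progressive on an accomplishment; it does not entail the completed 'erased'.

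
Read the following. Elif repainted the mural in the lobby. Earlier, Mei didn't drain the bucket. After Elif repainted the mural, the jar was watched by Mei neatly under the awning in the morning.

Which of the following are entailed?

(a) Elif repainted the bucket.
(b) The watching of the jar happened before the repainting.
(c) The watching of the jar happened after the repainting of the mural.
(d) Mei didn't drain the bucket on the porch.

(c), (d)

(a) Not entailed — Elif repainted the mural, not the bucket; the bucket belongs to the draining event.
(b) Not entailed — the narrative places the repainting before the watching, not after.
(c) Entailed — the narrative places the repainting before the watching.
(d) Entailed — under negation, adding a further restriction is entailed: if no such draining event occurred, none occurred on the porch either.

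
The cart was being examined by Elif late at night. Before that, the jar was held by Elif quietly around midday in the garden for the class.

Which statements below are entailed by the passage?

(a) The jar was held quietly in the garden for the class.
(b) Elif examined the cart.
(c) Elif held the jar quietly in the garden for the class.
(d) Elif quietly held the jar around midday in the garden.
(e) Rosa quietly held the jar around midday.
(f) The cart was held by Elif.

(a), (b), (c), (d)

(a) Entailed — every conjunct here is already in the original holding event.
(b) Entailed — 'examine' is an activity; 'was examining' entails that some examining happened, so 'examined' holds.
(c) Entailed — dropping 'around midday' leaves a sub-description the original still satisfies.
(d) Entailed — the original entails any weakening of itself; this just drops 'for the class'.
(e) Not entailed — the passage has Elif holding the jar, not Rosa.
(f) Not entailed — Elif held the jar, not the cart; the cart belongs to the examining event.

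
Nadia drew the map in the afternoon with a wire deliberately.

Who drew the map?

'Nadia' marks the agent of the drawing event.

Nadia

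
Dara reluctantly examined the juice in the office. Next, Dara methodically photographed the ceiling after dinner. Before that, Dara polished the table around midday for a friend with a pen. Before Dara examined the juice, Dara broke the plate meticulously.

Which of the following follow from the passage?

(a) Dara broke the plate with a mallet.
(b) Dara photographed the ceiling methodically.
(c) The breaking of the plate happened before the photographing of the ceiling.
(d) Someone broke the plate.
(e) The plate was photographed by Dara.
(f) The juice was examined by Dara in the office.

(a) Not entailed — 'with a mallet' adds information not in the original event.
(b) Entailed — every conjunct here is already in the original photographing event.
(c) Entailed — the narrative places the breaking before the photographing.
(d) Entailed — dropping 'meticulously' and generalizing the agent leaves a sub-description the original still satisfies.
(e) Not entailed — Dara photographed the ceiling, not the plate; the plate belongs to the breaking event.
(f) Entailed — dropping 'reluctantly' leaves a sub-description the original still satisfies.

(b), (c), (d), (f)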